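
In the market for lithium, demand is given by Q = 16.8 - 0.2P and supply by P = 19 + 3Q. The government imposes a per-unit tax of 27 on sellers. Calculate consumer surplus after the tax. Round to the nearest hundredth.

56.41

Rewriting demand in inverse form: P = 84 - 5Q.
Without the tax, 84 - 5Q = 19 + 3Q so Q* = 8.125 and P* = 43.375.
A tax on sellers shifts supply up by 27: 84 - 5Q = 19 + 3Q + 27, so Q_t = 4.75. Buyers pay P_b = 60.25; sellers receive P_s = P_b - 27 = 33.25.
CS = (1/2)(Q_t)(84 - P_b) = (1/2)(4.75)(23.75) = 56.4062.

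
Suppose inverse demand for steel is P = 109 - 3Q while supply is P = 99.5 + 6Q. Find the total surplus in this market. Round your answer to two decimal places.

5.01

Set 109 - 3Q = 99.5 + 6Q, which gives 9.5 = 9Q, so Q* = 1.0556 and P* = 109 - 3(1.0556) = 105.8333.
CS = (1/2)(1.0556)(3.1667) = 1.6713 and PS = (1/2)(1.0556)(6.3333) = 3.3426, so total surplus = 5.0139.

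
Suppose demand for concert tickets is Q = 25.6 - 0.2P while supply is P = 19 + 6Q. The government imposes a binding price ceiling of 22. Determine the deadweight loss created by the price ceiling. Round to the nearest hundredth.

486.92

Rewriting demand in inverse form: P = 128 - 5Q.
Without the control, 128 - 5Q = 19 + 6Q so Q* = 9.9091 and P* = 78.4545.
At the ceiling price 22, quantity supplied is (22 - 19)/6 = 0.5; supply is the short side, so Q = 0.5 trades at P = 22.
At Q = 0.5 the demand price is 125.5 and the supply price is 22. Deadweight loss is the triangle between the curves from 0.5 to 9.9091: (1/2)(125.5 - 22)(9.9091 - 0.5) = 486.9205.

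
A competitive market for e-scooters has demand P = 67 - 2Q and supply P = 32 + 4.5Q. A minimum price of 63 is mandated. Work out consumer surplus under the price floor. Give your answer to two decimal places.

4.00

Free-market equilibrium: 67 - 2Q = 32 + 4.5Q gives Q* = 5.3846, P* = 56.2308.
At P = 63, buyers demand (67 - 63)/2 = 2 while sellers would supply more, so the quantity traded is 2 at price 63.
CS is the triangle under demand above 63: (1/2)(2)(67 - 63) = 4.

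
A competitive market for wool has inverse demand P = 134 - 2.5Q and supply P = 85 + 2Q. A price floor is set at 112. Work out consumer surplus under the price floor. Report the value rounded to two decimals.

96.80

Free-market equilibrium: 134 - 2.5Q = 85 + 2Q gives Q* = 10.8889, P* = 106.7778.
At the floor price 112, quantity demanded is (134 - 112)/2.5 = 8.8; demand is the short side, so Q = 8.8 trades at P = 112.
CS is the triangle under demand above 112: (1/2)(8.8)(134 - 112) = 96.8.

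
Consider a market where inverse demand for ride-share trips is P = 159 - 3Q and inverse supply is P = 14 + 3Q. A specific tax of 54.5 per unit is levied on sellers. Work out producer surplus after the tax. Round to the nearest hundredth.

341.26

Pre-tax equilibrium: 159 - 3Q = 14 + 3Q gives Q* = 24.1667, P* = 86.5.
With the tax, sellers need 54.5 more per unit: 159 - 3Q = 14 + 3Q + 54.5, so Q_t = 15.0833. Buyers pay P_b = 113.75; sellers receive P_s = P_b - 54.5 = 59.25.
PS = (1/2)(Q_t)(P_s - 14) = (1/2)(15.0833)(45.25) = 341.2604.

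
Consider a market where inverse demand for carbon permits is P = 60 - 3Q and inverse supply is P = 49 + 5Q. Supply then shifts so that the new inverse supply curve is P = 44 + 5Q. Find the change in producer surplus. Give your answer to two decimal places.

Initial equilibrium: Q_0 = 1.375, P_0 = 55.875; CS_0 = (1/2)(1.375)(4.125) = 2.8359, PS_0 = (1/2)(1.375)(6.875) = 4.7266.
New equilibrium: 60 - 3Q = 44 + 5Q gives Q_1 = 2, P_1 = 54; CS_1 = 6, PS_1 = 10.
Change in producer surplus = 10 - 4.7266 = 5.2734.

5.27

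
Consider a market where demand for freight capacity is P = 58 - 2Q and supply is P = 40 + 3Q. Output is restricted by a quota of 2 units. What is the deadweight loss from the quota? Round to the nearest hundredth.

6.40

Unrestricted equilibrium: Q* = (58 - 40)/(2 + 3) = 3.6.
At Q = 2 the demand price is 58 - 2(2) = 54 and the supply price is 40 + 3(2) = 46.
Deadweight loss is the triangle between the curves from 2 to 3.6: (1/2)(54 - 46)(3.6 - 2) = 6.4.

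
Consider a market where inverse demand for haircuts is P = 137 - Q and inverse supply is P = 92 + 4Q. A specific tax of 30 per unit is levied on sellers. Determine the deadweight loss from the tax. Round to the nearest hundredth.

Pre-tax equilibrium: 137 - Q = 92 + 4Q gives Q* = 9, P* = 128.
A tax on sellers shifts supply up by 30: 137 - Q = 92 + 4Q + 30, so Q_t = 3. Buyers pay P_b = 134; sellers receive P_s = P_b - 30 = 104.
Deadweight loss is the triangle between the curves from Q_t to Q*: (1/2)(9 - 3)(30) = 90.

90.00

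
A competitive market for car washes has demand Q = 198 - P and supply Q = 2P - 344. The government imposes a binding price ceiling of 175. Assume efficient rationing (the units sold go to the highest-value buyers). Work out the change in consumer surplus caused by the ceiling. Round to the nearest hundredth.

Rewriting demand in inverse form: P = 198 - Q.
Rewriting supply in inverse form: P = 172 + 0.5Q.
Without the control, 198 - Q = 172 + 0.5Q so Q* = 17.3333 and P* = 180.6667.
At P = 175, sellers supply (175 - 172)/0.5 = 6 while buyers want more, so the quantity traded is 6 at price 175.
CS goes from (1/2)(17.3333)(17.3333) = 150.2222 to 120 (computed as (198 - 175)(6) - (1/2)(1)(6)^2), a change of -30.2222.

-30.22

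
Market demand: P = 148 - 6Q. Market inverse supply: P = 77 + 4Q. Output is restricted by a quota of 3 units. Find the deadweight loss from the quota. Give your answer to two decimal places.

84.05

Without the quota, 148 - 6Q = 77 + 4Q gives Q* = 7.1.
At Q = 3 the demand price is 148 - 6(3) = 130 and the supply price is 77 + 4(3) = 89.
Deadweight loss is the triangle between the curves from 3 to 7.1: (1/2)(130 - 89)(7.1 - 3) = 84.05.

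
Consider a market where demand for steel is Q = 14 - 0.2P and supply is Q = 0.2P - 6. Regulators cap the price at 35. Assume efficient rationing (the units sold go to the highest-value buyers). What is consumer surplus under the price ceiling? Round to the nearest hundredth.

Rewriting demand in inverse form: P = 70 - 5Q.
Rewriting supply in inverse form: P = 30 + 5Q.
Free-market equilibrium: 70 - 5Q = 30 + 5Q gives Q* = 4, P* = 50.
At P = 35, sellers supply (35 - 30)/5 = 1 while buyers want more, so the quantity traded is 1 at price 35.
The demand price at Q = 1 is 65. CS is the trapezoid between demand and 35 over [0, 1]: (1/2)[(70 - 35) + (65 - 35)](1) = 32.5.

32.50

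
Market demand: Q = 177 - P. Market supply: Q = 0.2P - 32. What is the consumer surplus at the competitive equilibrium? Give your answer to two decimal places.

Rewriting demand in inverse form: P = 177 - Q.
Rewriting supply in inverse form: P = 160 + 5Q.
Equilibrium: 177 - Q = 160 + 5Q, so Q* = 2.8333 and P* = 174.1667.
CS is the area between the demand curve and P* from 0 to Q*: (1/2)(2.8333)(2.8333) = 4.0139.

4.01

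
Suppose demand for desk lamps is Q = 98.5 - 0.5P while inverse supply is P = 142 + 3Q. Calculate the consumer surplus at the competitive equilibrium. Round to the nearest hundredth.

121.00

Rewriting demand in inverse form: P = 197 - 2Q.
Setting demand equal to supply, 55 = 5Q, so Q* = 11 and P* = 175.
Consumer surplus is the triangle under demand above P*: (1/2)(11)(197 - 175) = (1/2)(11)(22) = 121.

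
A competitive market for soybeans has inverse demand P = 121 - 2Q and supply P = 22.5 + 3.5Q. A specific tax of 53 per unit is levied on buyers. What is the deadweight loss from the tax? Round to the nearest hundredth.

255.36

Pre-tax equilibrium: 121 - 2Q = 22.5 + 3.5Q gives Q* = 17.9091, P* = 85.1818.
With the tax, buyers' net willingness to pay falls by 53: (121 - 53) - 2Q = 22.5 + 3.5Q, so Q_t = 8.2727. Buyers pay P_b = 104.4545; sellers receive P_s = P_b - 53 = 51.4545.
The welfare triangle lost has base Q* - Q_t = 9.6364 and height t = 53, so DWL = (1/2)(9.6364)(53) = 255.3636.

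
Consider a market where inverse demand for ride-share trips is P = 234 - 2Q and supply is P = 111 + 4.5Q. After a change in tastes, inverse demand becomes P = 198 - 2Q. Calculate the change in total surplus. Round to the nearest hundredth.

Initial equilibrium: Q_0 = 18.9231, P_0 = 196.1538; CS_0 = (1/2)(18.9231)(37.8462) = 358.0828, PS_0 = (1/2)(18.9231)(85.1538) = 805.6864.
New equilibrium: 198 - 2Q = 111 + 4.5Q gives Q_1 = 13.3846, P_1 = 171.2308; CS_1 = 179.1479, PS_1 = 403.0828.
Change in total surplus = (179.1479 + 403.0828) - (358.0828 + 805.6864) = -581.5385.

-581.54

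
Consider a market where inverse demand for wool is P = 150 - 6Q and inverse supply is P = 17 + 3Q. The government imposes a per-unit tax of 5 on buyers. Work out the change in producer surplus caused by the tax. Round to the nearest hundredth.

Pre-tax equilibrium: 150 - 6Q = 17 + 3Q gives Q* = 14.7778, P* = 61.3333.
With the tax, buyers' net willingness to pay falls by 5: (150 - 5) - 6Q = 17 + 3Q, so Q_t = 14.2222. Buyers pay P_b = 64.6667; sellers receive P_s = P_b - 5 = 59.6667.
PS falls from (1/2)(14.7778)(44.3333) = 327.5741 to (1/2)(14.2222)(42.6667) = 303.4074, a change of -24.1667.

-24.17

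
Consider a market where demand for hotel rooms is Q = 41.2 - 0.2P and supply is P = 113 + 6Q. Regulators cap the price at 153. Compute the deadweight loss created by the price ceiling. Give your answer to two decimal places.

Rewriting demand in inverse form: P = 206 - 5Q.
Without the control, 206 - 5Q = 113 + 6Q so Q* = 8.4545 and P* = 163.7273.
At the ceiling price 153, quantity supplied is (153 - 113)/6 = 6.6667; supply is the short side, so Q = 6.6667 trades at P = 153.
The lost-trades triangle has base Q* - 6.6667 = 1.7879 and height equal to the gap between the curves at Q = 6.6667, which is 172.6667 - 153 = 19.6667. DWL = (1/2)(1.7879)(19.6667) = 17.5808.

17.58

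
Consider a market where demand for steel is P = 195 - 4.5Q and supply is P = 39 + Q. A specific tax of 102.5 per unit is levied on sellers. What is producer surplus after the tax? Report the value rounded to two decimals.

47.31

Pre-tax equilibrium: 195 - 4.5Q = 39 + Q gives Q* = 28.3636, P* = 67.3636.
A tax on sellers shifts supply up by 102.5: 195 - 4.5Q = 39 + Q + 102.5, so Q_t = 9.7273. Buyers pay P_b = 151.2273; sellers receive P_s = P_b - 102.5 = 48.7273.
PS = (1/2)(Q_t)(P_s - 39) = (1/2)(9.7273)(9.7273) = 47.3099.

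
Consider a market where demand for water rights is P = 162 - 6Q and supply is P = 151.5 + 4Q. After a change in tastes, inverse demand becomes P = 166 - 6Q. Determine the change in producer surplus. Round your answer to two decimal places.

2.00

Initial equilibrium: Q_0 = 1.05, P_0 = 155.7; CS_0 = (1/2)(1.05)(6.3) = 3.3075, PS_0 = (1/2)(1.05)(4.2) = 2.205.
New equilibrium: 166 - 6Q = 151.5 + 4Q gives Q_1 = 1.45, P_1 = 157.3; CS_1 = 6.3075, PS_1 = 4.205.
Change in producer surplus = 4.205 - 2.205 = 2.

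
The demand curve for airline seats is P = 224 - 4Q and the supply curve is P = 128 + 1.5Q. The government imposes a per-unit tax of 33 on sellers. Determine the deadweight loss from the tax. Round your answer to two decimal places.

99.00

Without the tax, 224 - 4Q = 128 + 1.5Q so Q* = 17.4545 and P* = 154.1818.
With the tax, sellers need 33 more per unit: 224 - 4Q = 128 + 1.5Q + 33, so Q_t = 11.4545. Buyers pay P_b = 178.1818; sellers receive P_s = P_b - 33 = 145.1818.
Deadweight loss is the triangle between the curves from Q_t to Q*: (1/2)(17.4545 - 11.4545)(33) = 99.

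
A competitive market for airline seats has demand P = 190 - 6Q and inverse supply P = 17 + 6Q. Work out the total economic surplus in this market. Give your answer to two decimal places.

Equilibrium: 190 - 6Q = 17 + 6Q, so Q* = 14.4167 and P* = 103.5.
Total surplus is the full triangle between the curves from 0 to Q*: (1/2)(14.4167)(190 - 17) = 1247.0417.

1247.04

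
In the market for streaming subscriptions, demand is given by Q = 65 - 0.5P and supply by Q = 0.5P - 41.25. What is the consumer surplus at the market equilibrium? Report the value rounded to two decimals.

141.02

Rewriting demand in inverse form: P = 130 - 2Q.
Rewriting supply in inverse form: P = 82.5 + 2Q.
Setting demand equal to supply, 47.5 = 4Q, so Q* = 11.875 and P* = 106.25.
The demand choke price is 130, so CS = (1/2)(Q*)(130 - P*) = (1/2)(11.875)(23.75) = 141.0156.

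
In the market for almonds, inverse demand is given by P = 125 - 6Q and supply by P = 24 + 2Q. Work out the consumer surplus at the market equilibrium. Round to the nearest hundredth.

478.17

Equilibrium: 125 - 6Q = 24 + 2Q, so Q* = 12.625 and P* = 49.25.
Consumer surplus is the triangle under demand above P*: (1/2)(12.625)(125 - 49.25) = (1/2)(12.625)(75.75) = 478.1719.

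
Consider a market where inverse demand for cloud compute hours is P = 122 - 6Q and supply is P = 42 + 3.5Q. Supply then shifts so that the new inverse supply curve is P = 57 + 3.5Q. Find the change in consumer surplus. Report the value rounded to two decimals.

Initial equilibrium: Q_0 = 8.4211, P_0 = 71.4737; CS_0 = (1/2)(8.4211)(50.5263) = 212.7424, PS_0 = (1/2)(8.4211)(29.4737) = 124.0997.
New equilibrium: 122 - 6Q = 57 + 3.5Q gives Q_1 = 6.8421, P_1 = 80.9474; CS_1 = 140.4432, PS_1 = 81.9252.
Change in consumer surplus = 140.4432 - 212.7424 = -72.2992.

-72.30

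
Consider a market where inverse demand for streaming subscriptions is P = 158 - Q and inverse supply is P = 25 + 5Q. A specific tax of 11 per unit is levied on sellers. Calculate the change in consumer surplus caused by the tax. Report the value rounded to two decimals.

Without the tax, 158 - Q = 25 + 5Q so Q* = 22.1667 and P* = 135.8333.
A tax on sellers shifts supply up by 11: 158 - Q = 25 + 5Q + 11, so Q_t = 20.3333. Buyers pay P_b = 137.6667; sellers receive P_s = P_b - 11 = 126.6667.
Consumers lose the trapezoid between P* and P_b out to Q_t plus the triangle from Q_t to Q*: change in CS = 206.7222 - 245.6806 = -38.9583.

-38.96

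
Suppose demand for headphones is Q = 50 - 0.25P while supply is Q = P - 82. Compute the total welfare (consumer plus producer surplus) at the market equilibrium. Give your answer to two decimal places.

Rewriting demand in inverse form: P = 200 - 4Q.
Rewriting supply in inverse form: P = 82 + Q.
Setting demand equal to supply, 118 = 5Q, so Q* = 23.6 and P* = 105.6.
Total surplus is the full triangle between the curves from 0 to Q*: (1/2)(23.6)(200 - 82) = 1392.4.

1392.40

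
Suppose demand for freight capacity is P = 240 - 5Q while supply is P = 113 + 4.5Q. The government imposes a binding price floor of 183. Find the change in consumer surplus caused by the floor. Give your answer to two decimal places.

Without the control, 240 - 5Q = 113 + 4.5Q so Q* = 13.3684 and P* = 173.1579.
At P = 183, buyers demand (240 - 183)/5 = 11.4 while sellers would supply more, so the quantity traded is 11.4 at price 183.
CS goes from (1/2)(13.3684)(66.8421) = 446.7867 to 324.9 (computed as (240 - 183)(11.4) - (1/2)(5)(11.4)^2), a change of -121.8867.

-121.89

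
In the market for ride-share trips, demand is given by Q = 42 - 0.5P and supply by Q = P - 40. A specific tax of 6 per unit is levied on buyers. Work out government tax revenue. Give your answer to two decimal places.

76.00

Rewriting demand in inverse form: P = 84 - 2Q.
Rewriting supply in inverse form: P = 40 + Q.
Pre-tax equilibrium: 84 - 2Q = 40 + Q gives Q* = 14.6667, P* = 54.6667.
A tax on buyers shifts demand down by 6: (84 - 6) - 2Q = 40 + Q, so Q_t = 12.6667. Buyers pay P_b = 58.6667; sellers receive P_s = P_b - 6 = 52.6667.
Tax revenue = t x Q_t = 6 x 12.6667 = 76.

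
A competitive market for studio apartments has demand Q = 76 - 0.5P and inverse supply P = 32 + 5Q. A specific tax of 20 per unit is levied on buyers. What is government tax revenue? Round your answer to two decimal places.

Rewriting demand in inverse form: P = 152 - 2Q.
Without the tax, 152 - 2Q = 32 + 5Q so Q* = 17.1429 and P* = 117.7143.
A tax on buyers shifts demand down by 20: (152 - 20) - 2Q = 32 + 5Q, so Q_t = 14.2857. Buyers pay P_b = 123.4286; sellers receive P_s = P_b - 20 = 103.4286.
Revenue is the tax times quantity traded: 20 x 14.2857 = 285.7143.

285.71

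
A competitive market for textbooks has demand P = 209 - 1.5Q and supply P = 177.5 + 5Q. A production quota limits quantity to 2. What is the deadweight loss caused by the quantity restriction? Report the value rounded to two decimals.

Unrestricted equilibrium: Q* = (209 - 177.5)/(1.5 + 5) = 4.8462.
At Q = 2 the demand price is 209 - 1.5(2) = 206 and the supply price is 177.5 + 5(2) = 187.5.
Deadweight loss is the triangle between the curves from 2 to 4.8462: (1/2)(206 - 187.5)(4.8462 - 2) = 26.3269.

26.33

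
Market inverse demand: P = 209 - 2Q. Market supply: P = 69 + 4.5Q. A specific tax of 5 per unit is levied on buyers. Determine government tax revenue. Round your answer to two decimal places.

103.85

Without the tax, 209 - 2Q = 69 + 4.5Q so Q* = 21.5385 and P* = 165.9231.
A tax on buyers shifts demand down by 5: (209 - 5) - 2Q = 69 + 4.5Q, so Q_t = 20.7692. Buyers pay P_b = 167.4615; sellers receive P_s = P_b - 5 = 162.4615.
Tax revenue = t x Q_t = 5 x 20.7692 = 103.8462.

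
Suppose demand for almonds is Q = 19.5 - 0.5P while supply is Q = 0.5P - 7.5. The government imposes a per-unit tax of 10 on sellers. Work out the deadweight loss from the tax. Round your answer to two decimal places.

Rewriting demand in inverse form: P = 39 - 2Q.
Rewriting supply in inverse form: P = 15 + 2Q.
Without the tax, 39 - 2Q = 15 + 2Q so Q* = 6 and P* = 27.
With the tax, sellers need 10 more per unit: 39 - 2Q = 15 + 2Q + 10, so Q_t = 3.5. Buyers pay P_b = 32; sellers receive P_s = P_b - 10 = 22.
Deadweight loss is the triangle between the curves from Q_t to Q*: (1/2)(6 - 3.5)(10) = 12.5.

12.50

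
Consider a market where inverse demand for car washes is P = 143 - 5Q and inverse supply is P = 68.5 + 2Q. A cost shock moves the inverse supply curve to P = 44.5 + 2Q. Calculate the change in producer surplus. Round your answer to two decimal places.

Initial equilibrium: Q_0 = 10.6429, P_0 = 89.7857; CS_0 = (1/2)(10.6429)(53.2143) = 283.176, PS_0 = (1/2)(10.6429)(21.2857) = 113.2704.
New equilibrium: 143 - 5Q = 44.5 + 2Q gives Q_1 = 14.0714, P_1 = 72.6429; CS_1 = 495.0128, PS_1 = 198.0051.
Change in producer surplus = 198.0051 - 113.2704 = 84.7347.

84.73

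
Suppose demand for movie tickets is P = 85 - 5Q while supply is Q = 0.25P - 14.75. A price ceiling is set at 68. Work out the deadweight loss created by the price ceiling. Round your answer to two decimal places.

1.84

Rewriting supply in inverse form: P = 59 + 4Q.
Free-market equilibrium: 85 - 5Q = 59 + 4Q gives Q* = 2.8889, P* = 70.5556.
At the ceiling price 68, quantity supplied is (68 - 59)/4 = 2.25; supply is the short side, so Q = 2.25 trades at P = 68.
At Q = 2.25 the demand price is 73.75 and the supply price is 68. Deadweight loss is the triangle between the curves from 2.25 to 2.8889: (1/2)(73.75 - 68)(2.8889 - 2.25) = 1.8368.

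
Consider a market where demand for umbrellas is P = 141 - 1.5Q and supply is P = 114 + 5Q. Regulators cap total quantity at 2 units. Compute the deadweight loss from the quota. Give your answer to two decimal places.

Without the quota, 141 - 1.5Q = 114 + 5Q gives Q* = 4.1538.
At Q = 2 the demand price is 141 - 1.5(2) = 138 and the supply price is 114 + 5(2) = 124.
Deadweight loss is the triangle between the curves from 2 to 4.1538: (1/2)(138 - 124)(4.1538 - 2) = 15.0769.

15.08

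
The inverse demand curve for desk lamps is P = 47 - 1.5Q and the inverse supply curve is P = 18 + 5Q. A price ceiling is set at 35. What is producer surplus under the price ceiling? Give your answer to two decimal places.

28.90

Free-market equilibrium: 47 - 1.5Q = 18 + 5Q gives Q* = 4.4615, P* = 40.3077.
At P = 35, sellers supply (35 - 18)/5 = 3.4 while buyers want more, so the quantity traded is 3.4 at price 35.
PS is the triangle above supply below 35: (1/2)(3.4)(35 - 18) = 28.9.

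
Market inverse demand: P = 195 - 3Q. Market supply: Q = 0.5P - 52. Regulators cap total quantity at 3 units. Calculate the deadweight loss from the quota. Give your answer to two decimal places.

577.60

Rewriting supply in inverse form: P = 104 + 2Q.
Unrestricted equilibrium: Q* = (195 - 104)/(3 + 2) = 18.2.
At Q = 3 the demand price is 195 - 3(3) = 186 and the supply price is 104 + 2(3) = 110.
Deadweight loss is the triangle between the curves from 3 to 18.2: (1/2)(186 - 110)(18.2 - 3) = 577.6.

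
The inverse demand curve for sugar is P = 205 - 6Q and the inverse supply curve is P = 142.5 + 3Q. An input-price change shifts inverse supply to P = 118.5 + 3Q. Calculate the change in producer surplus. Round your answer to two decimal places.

66.22

Initial equilibrium: Q_0 = 6.9444, P_0 = 163.3333; CS_0 = (1/2)(6.9444)(41.6667) = 144.6759, PS_0 = (1/2)(6.9444)(20.8333) = 72.338.
New equilibrium: 205 - 6Q = 118.5 + 3Q gives Q_1 = 9.6111, P_1 = 147.3333; CS_1 = 277.1204, PS_1 = 138.5602.
Change in producer surplus = 138.5602 - 72.338 = 66.2222.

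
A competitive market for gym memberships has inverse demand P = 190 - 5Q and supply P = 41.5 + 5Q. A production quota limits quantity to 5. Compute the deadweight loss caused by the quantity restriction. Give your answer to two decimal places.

485.11

Unrestricted equilibrium: Q* = (190 - 41.5)/(5 + 5) = 14.85.
At Q = 5 the demand price is 190 - 5(5) = 165 and the supply price is 41.5 + 5(5) = 66.5.
Deadweight loss is the triangle between the curves from 5 to 14.85: (1/2)(165 - 66.5)(14.85 - 5) = 485.1125.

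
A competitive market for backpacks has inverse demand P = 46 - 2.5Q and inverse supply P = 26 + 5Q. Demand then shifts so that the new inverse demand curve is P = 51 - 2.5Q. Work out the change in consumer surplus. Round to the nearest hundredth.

Initial equilibrium: Q_0 = 2.6667, P_0 = 39.3333; CS_0 = (1/2)(2.6667)(6.6667) = 8.8889, PS_0 = (1/2)(2.6667)(13.3333) = 17.7778.
New equilibrium: 51 - 2.5Q = 26 + 5Q gives Q_1 = 3.3333, P_1 = 42.6667; CS_1 = 13.8889, PS_1 = 27.7778.
Change in consumer surplus = 13.8889 - 8.8889 = 5.

5.00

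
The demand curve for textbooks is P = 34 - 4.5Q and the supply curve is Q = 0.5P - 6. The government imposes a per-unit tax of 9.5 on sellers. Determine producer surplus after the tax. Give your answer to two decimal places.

Rewriting supply in inverse form: P = 12 + 2Q.
Without the tax, 34 - 4.5Q = 12 + 2Q so Q* = 3.3846 and P* = 18.7692.
With the tax, sellers need 9.5 more per unit: 34 - 4.5Q = 12 + 2Q + 9.5, so Q_t = 1.9231. Buyers pay P_b = 25.3462; sellers receive P_s = P_b - 9.5 = 15.8462.
PS = (1/2)(Q_t)(P_s - 12) = (1/2)(1.9231)(3.8462) = 3.6982.

3.70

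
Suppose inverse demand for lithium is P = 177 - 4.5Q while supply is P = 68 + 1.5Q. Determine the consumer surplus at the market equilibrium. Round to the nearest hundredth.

Set 177 - 4.5Q = 68 + 1.5Q, which gives 109 = 6Q, so Q* = 18.1667 and P* = 177 - 4.5(18.1667) = 95.25.
CS is the area between the demand curve and P* from 0 to Q*: (1/2)(18.1667)(81.75) = 742.5625.

742.56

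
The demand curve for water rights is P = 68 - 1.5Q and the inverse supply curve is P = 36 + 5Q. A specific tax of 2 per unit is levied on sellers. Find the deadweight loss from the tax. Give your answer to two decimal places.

0.31

Pre-tax equilibrium: 68 - 1.5Q = 36 + 5Q gives Q* = 4.9231, P* = 60.6154.
With the tax, sellers need 2 more per unit: 68 - 1.5Q = 36 + 5Q + 2, so Q_t = 4.6154. Buyers pay P_b = 61.0769; sellers receive P_s = P_b - 2 = 59.0769.
Deadweight loss is the triangle between the curves from Q_t to Q*: (1/2)(4.9231 - 4.6154)(2) = 0.3077.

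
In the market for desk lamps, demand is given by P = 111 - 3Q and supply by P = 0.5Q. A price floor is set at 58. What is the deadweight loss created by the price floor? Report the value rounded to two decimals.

Free-market equilibrium: 111 - 3Q = 0.5Q gives Q* = 31.7143, P* = 15.8571.
At P = 58, buyers demand (111 - 58)/3 = 17.6667 while sellers would supply more, so the quantity traded is 17.6667 at price 58.
The lost-trades triangle has base Q* - 17.6667 = 14.0476 and height equal to the gap between the curves at Q = 17.6667, which is 58 - 8.8333 = 49.1667. DWL = (1/2)(14.0476)(49.1667) = 345.3373.

345.34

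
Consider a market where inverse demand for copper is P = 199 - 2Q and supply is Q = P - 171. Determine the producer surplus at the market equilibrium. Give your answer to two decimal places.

43.56

Rewriting supply in inverse form: P = 171 + Q.
Set 199 - 2Q = 171 + Q, which gives 28 = 3Q, so Q* = 9.3333 and P* = 199 - 2(9.3333) = 180.3333.
PS is the area between P* and the supply curve from 0 to Q*: (1/2)(9.3333)(9.3333) = 43.5556.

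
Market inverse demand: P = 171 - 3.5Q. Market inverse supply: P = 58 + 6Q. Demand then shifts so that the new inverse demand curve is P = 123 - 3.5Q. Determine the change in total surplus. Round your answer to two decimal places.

Initial equilibrium: Q_0 = 11.8947, P_0 = 129.3684; CS_0 = (1/2)(11.8947)(41.6316) = 247.5983, PS_0 = (1/2)(11.8947)(71.3684) = 424.4543.
New equilibrium: 123 - 3.5Q = 58 + 6Q gives Q_1 = 6.8421, P_1 = 99.0526; CS_1 = 81.9252, PS_1 = 140.4432.
Change in total surplus = (81.9252 + 140.4432) - (247.5983 + 424.4543) = -449.6842.

-449.68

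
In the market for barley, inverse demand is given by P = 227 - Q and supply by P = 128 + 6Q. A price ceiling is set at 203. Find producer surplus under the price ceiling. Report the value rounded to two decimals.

468.75

Without the control, 227 - Q = 128 + 6Q so Q* = 14.1429 and P* = 212.8571.
At P = 203, sellers supply (203 - 128)/6 = 12.5 while buyers want more, so the quantity traded is 12.5 at price 203.
PS is the triangle above supply below 203: (1/2)(12.5)(203 - 128) = 468.75.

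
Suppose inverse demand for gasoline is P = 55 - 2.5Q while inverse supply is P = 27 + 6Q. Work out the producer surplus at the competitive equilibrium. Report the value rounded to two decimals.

Set 55 - 2.5Q = 27 + 6Q, which gives 28 = 8.5Q, so Q* = 3.2941 and P* = 55 - 2.5(3.2941) = 46.7647.
PS is the area between P* and the supply curve from 0 to Q*: (1/2)(3.2941)(19.7647) = 32.5536.

32.55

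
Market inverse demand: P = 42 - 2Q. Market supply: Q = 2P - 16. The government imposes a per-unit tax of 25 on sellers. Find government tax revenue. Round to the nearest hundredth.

Rewriting supply in inverse form: P = 8 + 0.5Q.
Pre-tax equilibrium: 42 - 2Q = 8 + 0.5Q gives Q* = 13.6, P* = 14.8.
With the tax, sellers need 25 more per unit: 42 - 2Q = 8 + 0.5Q + 25, so Q_t = 3.6. Buyers pay P_b = 34.8; sellers receive P_s = P_b - 25 = 9.8.
Revenue is the tax times quantity traded: 25 x 3.6 = 90.

90.00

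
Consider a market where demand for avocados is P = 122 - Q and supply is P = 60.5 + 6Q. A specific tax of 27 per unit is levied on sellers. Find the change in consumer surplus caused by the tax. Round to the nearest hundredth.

Without the tax, 122 - Q = 60.5 + 6Q so Q* = 8.7857 and P* = 113.2143.
A tax on sellers shifts supply up by 27: 122 - Q = 60.5 + 6Q + 27, so Q_t = 4.9286. Buyers pay P_b = 117.0714; sellers receive P_s = P_b - 27 = 90.0714.
Consumers lose the trapezoid between P* and P_b out to Q_t plus the triangle from Q_t to Q*: change in CS = 12.1454 - 38.5944 = -26.449.

-26.45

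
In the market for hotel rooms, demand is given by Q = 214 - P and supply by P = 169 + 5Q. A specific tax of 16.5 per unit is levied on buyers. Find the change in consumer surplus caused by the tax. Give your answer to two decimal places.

Rewriting demand in inverse form: P = 214 - Q.
Pre-tax equilibrium: 214 - Q = 169 + 5Q gives Q* = 7.5, P* = 206.5.
With the tax, buyers' net willingness to pay falls by 16.5: (214 - 16.5) - Q = 169 + 5Q, so Q_t = 4.75. Buyers pay P_b = 209.25; sellers receive P_s = P_b - 16.5 = 192.75.
CS falls from (1/2)(7.5)(7.5) = 28.125 to (1/2)(4.75)(4.75) = 11.2812, a change of -16.8438.

-16.84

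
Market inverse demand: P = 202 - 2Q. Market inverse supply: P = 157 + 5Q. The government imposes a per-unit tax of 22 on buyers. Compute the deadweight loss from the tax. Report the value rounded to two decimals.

Pre-tax equilibrium: 202 - 2Q = 157 + 5Q gives Q* = 6.4286, P* = 189.1429.
A tax on buyers shifts demand down by 22: (202 - 22) - 2Q = 157 + 5Q, so Q_t = 3.2857. Buyers pay P_b = 195.4286; sellers receive P_s = P_b - 22 = 173.4286.
Deadweight loss is the triangle between the curves from Q_t to Q*: (1/2)(6.4286 - 3.2857)(22) = 34.5714.

34.57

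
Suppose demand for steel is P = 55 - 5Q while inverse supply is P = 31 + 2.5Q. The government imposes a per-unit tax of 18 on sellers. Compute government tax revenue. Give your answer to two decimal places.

14.40

Without the tax, 55 - 5Q = 31 + 2.5Q so Q* = 3.2 and P* = 39.
With the tax, sellers need 18 more per unit: 55 - 5Q = 31 + 2.5Q + 18, so Q_t = 0.8. Buyers pay P_b = 51; sellers receive P_s = P_b - 18 = 33.
Tax revenue = t x Q_t = 18 x 0.8 = 14.4.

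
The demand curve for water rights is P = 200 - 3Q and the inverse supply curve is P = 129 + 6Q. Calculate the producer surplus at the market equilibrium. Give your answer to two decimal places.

186.70

Set 200 - 3Q = 129 + 6Q, which gives 71 = 9Q, so Q* = 7.8889 and P* = 200 - 3(7.8889) = 176.3333.
PS is the area between P* and the supply curve from 0 to Q*: (1/2)(7.8889)(47.3333) = 186.7037.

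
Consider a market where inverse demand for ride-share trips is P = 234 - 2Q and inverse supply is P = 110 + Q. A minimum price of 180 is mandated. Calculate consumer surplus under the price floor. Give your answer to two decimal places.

729.00

Without the control, 234 - 2Q = 110 + Q so Q* = 41.3333 and P* = 151.3333.
At P = 180, buyers demand (234 - 180)/2 = 27 while sellers would supply more, so the quantity traded is 27 at price 180.
CS is the triangle under demand above 180: (1/2)(27)(234 - 180) = 729.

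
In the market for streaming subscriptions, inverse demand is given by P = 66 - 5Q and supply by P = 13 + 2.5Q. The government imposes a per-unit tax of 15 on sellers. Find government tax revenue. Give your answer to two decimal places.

76.00

Pre-tax equilibrium: 66 - 5Q = 13 + 2.5Q gives Q* = 7.0667, P* = 30.6667.
With the tax, sellers need 15 more per unit: 66 - 5Q = 13 + 2.5Q + 15, so Q_t = 5.0667. Buyers pay P_b = 40.6667; sellers receive P_s = P_b - 15 = 25.6667.
Revenue is the tax times quantity traded: 15 x 5.0667 = 76.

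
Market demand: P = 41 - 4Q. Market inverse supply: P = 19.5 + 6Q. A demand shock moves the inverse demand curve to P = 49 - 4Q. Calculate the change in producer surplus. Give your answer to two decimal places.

Initial equilibrium: Q_0 = 2.15, P_0 = 32.4; CS_0 = (1/2)(2.15)(8.6) = 9.245, PS_0 = (1/2)(2.15)(12.9) = 13.8675.
New equilibrium: 49 - 4Q = 19.5 + 6Q gives Q_1 = 2.95, P_1 = 37.2; CS_1 = 17.405, PS_1 = 26.1075.
Change in producer surplus = 26.1075 - 13.8675 = 12.24.

12.24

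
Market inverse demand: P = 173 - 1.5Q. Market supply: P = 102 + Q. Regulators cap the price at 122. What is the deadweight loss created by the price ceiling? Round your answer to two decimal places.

88.20

Free-market equilibrium: 173 - 1.5Q = 102 + Q gives Q* = 28.4, P* = 130.4.
At P = 122, sellers supply (122 - 102)/1 = 20 while buyers want more, so the quantity traded is 20 at price 122.
At Q = 20 the demand price is 143 and the supply price is 122. Deadweight loss is the triangle between the curves from 20 to 28.4: (1/2)(143 - 122)(28.4 - 20) = 88.2.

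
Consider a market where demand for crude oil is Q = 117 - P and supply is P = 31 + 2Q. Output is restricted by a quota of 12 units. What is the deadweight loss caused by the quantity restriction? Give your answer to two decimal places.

416.67

Rewriting demand in inverse form: P = 117 - Q.
Unrestricted equilibrium: Q* = (117 - 31)/(1 + 2) = 28.6667.
At Q = 12 the demand price is 117 - (12) = 105 and the supply price is 31 + 2(12) = 55.
DWL = (1/2)(gap between curves at 12) x (Q* - 12) = (1/2)(50)(16.6667) = 416.6667.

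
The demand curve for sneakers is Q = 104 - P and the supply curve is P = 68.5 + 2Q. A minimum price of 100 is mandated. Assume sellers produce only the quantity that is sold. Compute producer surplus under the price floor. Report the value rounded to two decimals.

110.00

Rewriting demand in inverse form: P = 104 - Q.
Without the control, 104 - Q = 68.5 + 2Q so Q* = 11.8333 and P* = 92.1667.
At the floor price 100, quantity demanded is (104 - 100)/1 = 4; demand is the short side, so Q = 4 trades at P = 100.
The supply price at Q = 4 is 76.5. PS is the trapezoid between 100 and supply over [0, 4]: (1/2)[(100 - 68.5) + (100 - 76.5)](4) = 110.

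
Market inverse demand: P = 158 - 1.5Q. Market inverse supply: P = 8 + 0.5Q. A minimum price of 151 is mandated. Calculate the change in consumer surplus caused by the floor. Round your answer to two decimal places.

Free-market equilibrium: 158 - 1.5Q = 8 + 0.5Q gives Q* = 75, P* = 45.5.
At P = 151, buyers demand (158 - 151)/1.5 = 4.6667 while sellers would supply more, so the quantity traded is 4.6667 at price 151.
CS goes from (1/2)(75)(112.5) = 4218.75 to 16.3333 (computed as (158 - 151)(4.6667) - (1/2)(1.5)(4.6667)^2), a change of -4202.4167.

-4202.42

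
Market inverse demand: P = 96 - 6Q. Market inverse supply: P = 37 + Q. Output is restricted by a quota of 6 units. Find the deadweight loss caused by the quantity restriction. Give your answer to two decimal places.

20.64

Unrestricted equilibrium: Q* = (96 - 37)/(6 + 1) = 8.4286.
At Q = 6 the demand price is 96 - 6(6) = 60 and the supply price is 37 + (6) = 43.
Deadweight loss is the triangle between the curves from 6 to 8.4286: (1/2)(60 - 43)(8.4286 - 6) = 20.6429.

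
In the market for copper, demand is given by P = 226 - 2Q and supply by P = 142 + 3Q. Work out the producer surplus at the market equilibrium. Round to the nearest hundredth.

423.36

Set 226 - 2Q = 142 + 3Q, which gives 84 = 5Q, so Q* = 16.8 and P* = 226 - 2(16.8) = 192.4.
Producer surplus is the triangle above supply below P*: (1/2)(16.8)(192.4 - 142) = (1/2)(16.8)(50.4) = 423.36.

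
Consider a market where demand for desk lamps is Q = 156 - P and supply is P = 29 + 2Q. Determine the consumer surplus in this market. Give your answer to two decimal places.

896.06

Rewriting demand in inverse form: P = 156 - Q.
Setting demand equal to supply, 127 = 3Q, so Q* = 42.3333 and P* = 113.6667.
CS is the area between the demand curve and P* from 0 to Q*: (1/2)(42.3333)(42.3333) = 896.0556.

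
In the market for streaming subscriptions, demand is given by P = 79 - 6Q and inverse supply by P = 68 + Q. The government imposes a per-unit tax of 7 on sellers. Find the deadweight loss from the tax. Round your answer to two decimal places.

Without the tax, 79 - 6Q = 68 + Q so Q* = 1.5714 and P* = 69.5714.
A tax on sellers shifts supply up by 7: 79 - 6Q = 68 + Q + 7, so Q_t = 0.5714. Buyers pay P_b = 75.5714; sellers receive P_s = P_b - 7 = 68.5714.
Deadweight loss is the triangle between the curves from Q_t to Q*: (1/2)(1.5714 - 0.5714)(7) = 3.5.

3.50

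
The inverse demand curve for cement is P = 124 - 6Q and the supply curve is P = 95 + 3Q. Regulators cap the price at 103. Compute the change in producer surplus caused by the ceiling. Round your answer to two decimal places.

Without the control, 124 - 6Q = 95 + 3Q so Q* = 3.2222 and P* = 104.6667.
At P = 103, sellers supply (103 - 95)/3 = 2.6667 while buyers want more, so the quantity traded is 2.6667 at price 103.
PS goes from (1/2)(3.2222)(9.6667) = 15.5741 to 10.6667 (computed as (103 - 95)(2.6667) - (1/2)(3)(2.6667)^2), a change of -4.9074.

-4.91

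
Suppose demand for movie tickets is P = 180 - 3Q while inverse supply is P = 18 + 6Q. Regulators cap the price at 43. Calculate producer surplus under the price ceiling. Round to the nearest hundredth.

Without the control, 180 - 3Q = 18 + 6Q so Q* = 18 and P* = 126.
At P = 43, sellers supply (43 - 18)/6 = 4.1667 while buyers want more, so the quantity traded is 4.1667 at price 43.
PS is the triangle above supply below 43: (1/2)(4.1667)(43 - 18) = 52.0833.

52.08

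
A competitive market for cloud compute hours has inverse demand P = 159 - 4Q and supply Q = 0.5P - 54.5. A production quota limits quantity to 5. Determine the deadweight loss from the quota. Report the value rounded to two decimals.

Rewriting supply in inverse form: P = 109 + 2Q.
Unrestricted equilibrium: Q* = (159 - 109)/(4 + 2) = 8.3333.
At Q = 5 the demand price is 159 - 4(5) = 139 and the supply price is 109 + 2(5) = 119.
Deadweight loss is the triangle between the curves from 5 to 8.3333: (1/2)(139 - 119)(8.3333 - 5) = 33.3333.

33.33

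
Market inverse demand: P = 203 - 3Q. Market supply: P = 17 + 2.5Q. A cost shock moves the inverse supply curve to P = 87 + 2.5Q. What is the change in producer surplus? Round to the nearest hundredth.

Initial equilibrium: Q_0 = 33.8182, P_0 = 101.5455; CS_0 = (1/2)(33.8182)(101.4545) = 1715.5041, PS_0 = (1/2)(33.8182)(84.5455) = 1429.5868.
New equilibrium: 203 - 3Q = 87 + 2.5Q gives Q_1 = 21.0909, P_1 = 139.7273; CS_1 = 667.2397, PS_1 = 556.0331.
Change in producer surplus = 556.0331 - 1429.5868 = -873.5537.

-873.55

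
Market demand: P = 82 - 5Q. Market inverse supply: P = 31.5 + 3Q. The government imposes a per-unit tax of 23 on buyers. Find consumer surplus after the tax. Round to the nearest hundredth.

Without the tax, 82 - 5Q = 31.5 + 3Q so Q* = 6.3125 and P* = 50.4375.
With the tax, buyers' net willingness to pay falls by 23: (82 - 23) - 5Q = 31.5 + 3Q, so Q_t = 3.4375. Buyers pay P_b = 64.8125; sellers receive P_s = P_b - 23 = 41.8125.
CS = (1/2)(Q_t)(82 - P_b) = (1/2)(3.4375)(17.1875) = 29.541.

29.54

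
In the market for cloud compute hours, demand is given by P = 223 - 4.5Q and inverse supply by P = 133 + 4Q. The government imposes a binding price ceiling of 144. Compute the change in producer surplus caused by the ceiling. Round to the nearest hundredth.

Free-market equilibrium: 223 - 4.5Q = 133 + 4Q gives Q* = 10.5882, P* = 175.3529.
At the ceiling price 144, quantity supplied is (144 - 133)/4 = 2.75; supply is the short side, so Q = 2.75 trades at P = 144.
PS goes from (1/2)(10.5882)(42.3529) = 224.2215 to 15.125 (computed as (144 - 133)(2.75) - (1/2)(4)(2.75)^2), a change of -209.0965.

-209.10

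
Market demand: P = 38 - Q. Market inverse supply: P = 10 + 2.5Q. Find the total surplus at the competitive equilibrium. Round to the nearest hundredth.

112.00

Setting demand equal to supply, 28 = 3.5Q, so Q* = 8 and P* = 30.
Total surplus is the full triangle between the curves from 0 to Q*: (1/2)(8)(38 - 10) = 112.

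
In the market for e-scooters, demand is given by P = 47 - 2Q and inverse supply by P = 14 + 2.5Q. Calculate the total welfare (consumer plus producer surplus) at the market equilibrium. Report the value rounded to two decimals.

121.00

Set 47 - 2Q = 14 + 2.5Q, which gives 33 = 4.5Q, so Q* = 7.3333 and P* = 47 - 2(7.3333) = 32.3333.
CS = (1/2)(7.3333)(14.6667) = 53.7778 and PS = (1/2)(7.3333)(18.3333) = 67.2222, so total surplus = 121.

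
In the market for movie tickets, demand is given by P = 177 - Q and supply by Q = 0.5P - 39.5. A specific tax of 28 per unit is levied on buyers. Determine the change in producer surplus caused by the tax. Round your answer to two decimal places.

-522.67

Rewriting supply in inverse form: P = 79 + 2Q.
Without the tax, 177 - Q = 79 + 2Q so Q* = 32.6667 and P* = 144.3333.
A tax on buyers shifts demand down by 28: (177 - 28) - Q = 79 + 2Q, so Q_t = 23.3333. Buyers pay P_b = 153.6667; sellers receive P_s = P_b - 28 = 125.6667.
PS falls from (1/2)(32.6667)(65.3333) = 1067.1111 to (1/2)(23.3333)(46.6667) = 544.4444, a change of -522.6667.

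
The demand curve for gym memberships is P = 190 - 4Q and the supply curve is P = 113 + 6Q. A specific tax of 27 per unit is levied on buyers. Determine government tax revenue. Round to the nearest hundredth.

Pre-tax equilibrium: 190 - 4Q = 113 + 6Q gives Q* = 7.7, P* = 159.2.
A tax on buyers shifts demand down by 27: (190 - 27) - 4Q = 113 + 6Q, so Q_t = 5. Buyers pay P_b = 170; sellers receive P_s = P_b - 27 = 143.
Tax revenue = t x Q_t = 27 x 5 = 135.

135.00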